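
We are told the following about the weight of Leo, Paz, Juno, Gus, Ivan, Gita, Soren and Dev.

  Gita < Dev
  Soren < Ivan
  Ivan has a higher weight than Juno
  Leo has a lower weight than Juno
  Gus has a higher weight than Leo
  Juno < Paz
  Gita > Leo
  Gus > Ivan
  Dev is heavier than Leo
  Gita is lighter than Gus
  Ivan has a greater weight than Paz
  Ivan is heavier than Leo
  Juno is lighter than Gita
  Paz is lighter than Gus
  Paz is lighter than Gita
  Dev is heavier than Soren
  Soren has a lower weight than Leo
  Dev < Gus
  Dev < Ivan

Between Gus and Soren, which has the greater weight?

Gus

Soren < Leo and Leo < Juno give Soren < Juno.
With Juno < Paz: Soren < Leo < Juno < Paz.
With Paz < Gita: Soren < Leo < Juno < Paz < Gita.
With Gita < Dev: Soren < Leo < Juno < Paz < Gita < Dev.
With Dev < Ivan: Soren < Leo < Juno < Paz < Gita < Dev < Ivan.
With Ivan < Gus: Soren < Leo < Juno < Paz < Gita < Dev < Ivan < Gus.
So Soren < Gus; Gus is the heavier of the two.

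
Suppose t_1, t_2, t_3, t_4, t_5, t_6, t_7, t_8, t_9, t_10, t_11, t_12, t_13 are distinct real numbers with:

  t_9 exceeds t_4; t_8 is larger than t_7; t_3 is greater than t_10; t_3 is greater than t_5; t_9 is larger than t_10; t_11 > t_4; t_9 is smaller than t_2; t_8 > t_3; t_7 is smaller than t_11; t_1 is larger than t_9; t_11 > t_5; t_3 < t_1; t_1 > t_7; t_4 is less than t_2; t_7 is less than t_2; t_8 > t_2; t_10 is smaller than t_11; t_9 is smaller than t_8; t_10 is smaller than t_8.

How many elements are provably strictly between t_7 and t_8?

1

The relations place t_7 below t_8. An element lies strictly between them when it is forced above t_7 and also forced below t_8.
Above t_7: {t_1, t_11, t_2}. Below t_8: {t_10, t_5, t_4, t_9, t_3, t_2}.
Intersection: {t_2} — 1.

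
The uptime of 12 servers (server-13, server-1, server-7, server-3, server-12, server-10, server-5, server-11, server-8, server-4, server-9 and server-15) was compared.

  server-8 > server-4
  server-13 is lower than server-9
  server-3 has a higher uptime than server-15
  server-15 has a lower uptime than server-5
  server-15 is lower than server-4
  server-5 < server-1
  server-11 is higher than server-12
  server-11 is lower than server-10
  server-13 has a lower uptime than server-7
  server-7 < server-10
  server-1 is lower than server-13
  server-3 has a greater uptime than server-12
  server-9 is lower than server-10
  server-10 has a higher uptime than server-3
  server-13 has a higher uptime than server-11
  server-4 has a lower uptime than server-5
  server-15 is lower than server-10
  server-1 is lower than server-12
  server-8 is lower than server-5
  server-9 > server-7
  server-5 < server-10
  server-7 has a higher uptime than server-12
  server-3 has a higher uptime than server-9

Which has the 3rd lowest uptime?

server-8

Piecing the relations together gives one ordering: server-15 < server-4 < server-8 < server-5 < server-1 < server-12 < server-11 < server-13 < server-7 < server-9 < server-3 < server-10.
The 3rd smallest is server-8.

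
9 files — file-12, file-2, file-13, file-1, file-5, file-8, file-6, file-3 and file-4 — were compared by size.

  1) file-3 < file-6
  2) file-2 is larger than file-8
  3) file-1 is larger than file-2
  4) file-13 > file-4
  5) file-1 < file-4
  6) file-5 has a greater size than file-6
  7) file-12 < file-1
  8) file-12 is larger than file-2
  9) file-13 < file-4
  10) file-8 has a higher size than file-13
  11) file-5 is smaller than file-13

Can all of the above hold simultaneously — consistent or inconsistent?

We have file-4 < file-13 stated directly, yet also file-13 < file-8 < file-2 < file-12 < file-1 < file-4 by chaining the others — so file-13 < file-4. Contradiction.

inconsistent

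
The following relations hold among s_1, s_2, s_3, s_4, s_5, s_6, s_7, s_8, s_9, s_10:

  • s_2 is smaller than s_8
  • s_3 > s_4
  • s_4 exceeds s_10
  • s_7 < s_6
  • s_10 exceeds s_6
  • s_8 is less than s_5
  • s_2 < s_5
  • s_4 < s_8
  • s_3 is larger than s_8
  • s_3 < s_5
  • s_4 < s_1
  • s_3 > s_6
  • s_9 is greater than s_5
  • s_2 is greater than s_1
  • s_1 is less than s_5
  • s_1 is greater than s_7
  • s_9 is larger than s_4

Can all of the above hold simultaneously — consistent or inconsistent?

consistent

The single ordering s_7 < s_6 < s_10 < s_4 < s_1 < s_2 < s_8 < s_3 < s_5 < s_9 satisfies every listed relation, so no contradiction arises.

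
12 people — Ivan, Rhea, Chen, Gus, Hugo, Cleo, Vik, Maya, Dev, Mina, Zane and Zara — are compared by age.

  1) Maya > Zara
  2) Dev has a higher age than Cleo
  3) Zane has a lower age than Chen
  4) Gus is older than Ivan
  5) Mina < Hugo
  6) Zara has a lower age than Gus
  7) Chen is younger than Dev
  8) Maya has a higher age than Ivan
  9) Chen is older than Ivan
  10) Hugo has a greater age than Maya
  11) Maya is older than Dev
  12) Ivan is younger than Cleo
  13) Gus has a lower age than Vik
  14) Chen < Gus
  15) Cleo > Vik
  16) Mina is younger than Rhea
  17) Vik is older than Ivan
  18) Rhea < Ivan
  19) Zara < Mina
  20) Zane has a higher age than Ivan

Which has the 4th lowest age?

Ivan

Chaining the given pairs: Zara < Mina < Rhea < Ivan < Zane < Chen < Gus < Vik < Cleo < Dev < Maya < Hugo.
Counting 4 from the smallest end gives Ivan.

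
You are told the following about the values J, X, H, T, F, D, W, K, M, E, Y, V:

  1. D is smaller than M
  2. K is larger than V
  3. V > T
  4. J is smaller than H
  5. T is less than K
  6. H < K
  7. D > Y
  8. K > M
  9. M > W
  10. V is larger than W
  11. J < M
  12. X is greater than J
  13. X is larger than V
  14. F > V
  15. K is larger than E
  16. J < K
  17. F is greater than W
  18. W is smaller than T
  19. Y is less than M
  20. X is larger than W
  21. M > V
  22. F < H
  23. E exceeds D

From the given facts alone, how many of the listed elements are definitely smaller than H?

From H the given relations immediately reach J, F.
From those, W, V — 4 in total.
From those, T — 5 in total.
Nothing else is reachable below H; 5 in all.

5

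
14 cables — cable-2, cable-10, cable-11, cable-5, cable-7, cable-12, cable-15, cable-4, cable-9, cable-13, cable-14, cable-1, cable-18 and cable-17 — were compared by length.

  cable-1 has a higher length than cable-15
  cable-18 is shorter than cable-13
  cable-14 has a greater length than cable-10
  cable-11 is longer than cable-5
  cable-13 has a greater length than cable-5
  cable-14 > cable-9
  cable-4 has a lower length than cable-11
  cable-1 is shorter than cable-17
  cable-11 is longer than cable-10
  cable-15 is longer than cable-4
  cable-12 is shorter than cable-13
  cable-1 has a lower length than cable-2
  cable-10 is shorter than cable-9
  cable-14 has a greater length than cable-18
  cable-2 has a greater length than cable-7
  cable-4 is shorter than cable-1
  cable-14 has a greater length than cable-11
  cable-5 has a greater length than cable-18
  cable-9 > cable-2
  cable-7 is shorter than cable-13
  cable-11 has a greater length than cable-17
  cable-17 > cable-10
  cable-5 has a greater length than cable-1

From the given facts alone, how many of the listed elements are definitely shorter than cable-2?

4

From cable-2 the given relations immediately reach cable-1, cable-7.
From those, cable-4, cable-15 — 4 in total.
No other element is forced below cable-2 by the given relations, so the count is 4.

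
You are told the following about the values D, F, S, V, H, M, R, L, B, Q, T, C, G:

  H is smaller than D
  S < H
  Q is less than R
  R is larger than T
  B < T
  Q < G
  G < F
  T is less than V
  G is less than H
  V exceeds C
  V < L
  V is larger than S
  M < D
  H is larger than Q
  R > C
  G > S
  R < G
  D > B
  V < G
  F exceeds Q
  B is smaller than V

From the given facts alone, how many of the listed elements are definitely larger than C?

From C the given relations immediately reach R, V.
From those, L, G — 4 in total.
From those, H, F — 6 in total.
From those, D — 7 in total.
Nothing else is reachable above C; 7 in all.

7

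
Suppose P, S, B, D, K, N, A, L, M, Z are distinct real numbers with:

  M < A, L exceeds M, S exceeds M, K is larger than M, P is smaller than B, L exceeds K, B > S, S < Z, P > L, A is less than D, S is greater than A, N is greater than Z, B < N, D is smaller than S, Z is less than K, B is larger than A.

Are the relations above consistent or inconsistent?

consistent

The single ordering M < A < D < S < Z < K < L < P < B < N satisfies every listed relation, so no contradiction arises.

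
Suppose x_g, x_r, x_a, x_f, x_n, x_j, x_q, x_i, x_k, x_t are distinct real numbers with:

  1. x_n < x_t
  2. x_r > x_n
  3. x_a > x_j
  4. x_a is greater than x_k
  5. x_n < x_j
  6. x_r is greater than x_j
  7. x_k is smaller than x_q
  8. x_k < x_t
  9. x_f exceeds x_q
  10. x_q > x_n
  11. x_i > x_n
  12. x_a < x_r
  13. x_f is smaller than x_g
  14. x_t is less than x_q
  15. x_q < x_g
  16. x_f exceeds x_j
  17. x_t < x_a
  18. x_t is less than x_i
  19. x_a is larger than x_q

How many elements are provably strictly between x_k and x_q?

Chaining upward from x_k reaches: x_t, x_i, x_f, x_a, x_g, x_r.
Chaining downward from x_q reaches: x_n, x_t.
Strictly between x_k and x_q are those in both lists: x_t — 1 element.

1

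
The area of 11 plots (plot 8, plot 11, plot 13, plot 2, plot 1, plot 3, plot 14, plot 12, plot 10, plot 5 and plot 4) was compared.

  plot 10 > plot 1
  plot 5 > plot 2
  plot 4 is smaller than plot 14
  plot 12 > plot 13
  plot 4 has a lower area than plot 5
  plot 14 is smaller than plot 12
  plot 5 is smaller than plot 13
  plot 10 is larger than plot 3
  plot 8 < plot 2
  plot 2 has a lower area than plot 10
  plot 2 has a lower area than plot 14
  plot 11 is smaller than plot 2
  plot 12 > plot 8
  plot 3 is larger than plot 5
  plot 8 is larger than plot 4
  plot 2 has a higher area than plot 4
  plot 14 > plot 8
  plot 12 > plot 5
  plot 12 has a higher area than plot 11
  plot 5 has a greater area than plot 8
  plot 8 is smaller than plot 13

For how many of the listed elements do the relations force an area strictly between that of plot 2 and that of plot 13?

Chaining upward from plot 2 reaches: plot 14, plot 5, plot 3, plot 10, plot 12.
Chaining downward from plot 13 reaches: plot 4, plot 11, plot 8, plot 5.
Strictly between plot 2 and plot 13 are those in both lists: plot 5 — 1 element.

1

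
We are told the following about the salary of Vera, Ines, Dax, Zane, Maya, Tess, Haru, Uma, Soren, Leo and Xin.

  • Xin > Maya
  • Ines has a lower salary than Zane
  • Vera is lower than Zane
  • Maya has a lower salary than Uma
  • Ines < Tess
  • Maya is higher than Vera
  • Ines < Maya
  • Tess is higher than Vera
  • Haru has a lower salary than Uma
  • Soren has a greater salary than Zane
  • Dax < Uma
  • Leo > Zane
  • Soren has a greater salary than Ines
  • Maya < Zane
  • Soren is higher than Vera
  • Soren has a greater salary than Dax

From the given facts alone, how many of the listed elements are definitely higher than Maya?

5

Directly above Maya: Zane, Xin, Uma.
One step further: Soren, Leo (5 so far).
No other element is forced above Maya by the given relations, so the count is 5.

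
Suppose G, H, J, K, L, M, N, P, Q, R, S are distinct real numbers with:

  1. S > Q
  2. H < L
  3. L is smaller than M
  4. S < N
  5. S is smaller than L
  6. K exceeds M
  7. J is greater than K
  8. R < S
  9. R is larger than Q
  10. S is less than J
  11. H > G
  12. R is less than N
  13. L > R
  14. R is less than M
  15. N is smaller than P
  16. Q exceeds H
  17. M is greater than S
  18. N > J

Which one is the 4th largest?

The consecutive relations fix a unique order: G < H < Q < R < S < L < M < K < J < N < P.
Counting 4 from the largest end gives K.

K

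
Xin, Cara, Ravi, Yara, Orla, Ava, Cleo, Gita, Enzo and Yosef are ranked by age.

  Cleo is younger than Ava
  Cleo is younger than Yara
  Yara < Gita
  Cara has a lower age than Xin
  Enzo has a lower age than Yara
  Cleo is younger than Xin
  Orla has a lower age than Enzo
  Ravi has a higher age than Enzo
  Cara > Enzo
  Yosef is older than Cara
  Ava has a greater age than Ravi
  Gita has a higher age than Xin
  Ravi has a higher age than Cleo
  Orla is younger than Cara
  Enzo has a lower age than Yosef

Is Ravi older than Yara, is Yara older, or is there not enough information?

undetermined

Following every chain through Ravi: above Ravi we get Ava; below Ravi we get Orla, Enzo, Cleo.
Yara is not reached, and no chain runs the other way from Yara to Ravi.
So the given relations leave the order of Ravi and Yara undetermined.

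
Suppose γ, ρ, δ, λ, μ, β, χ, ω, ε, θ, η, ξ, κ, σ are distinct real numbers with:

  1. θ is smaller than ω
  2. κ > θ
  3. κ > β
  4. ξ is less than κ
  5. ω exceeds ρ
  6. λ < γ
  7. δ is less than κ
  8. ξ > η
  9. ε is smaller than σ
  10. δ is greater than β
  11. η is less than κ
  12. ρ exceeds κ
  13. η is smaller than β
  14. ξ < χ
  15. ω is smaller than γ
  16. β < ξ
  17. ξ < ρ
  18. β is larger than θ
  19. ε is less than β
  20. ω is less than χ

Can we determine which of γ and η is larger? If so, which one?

γ

η < ξ and ξ < κ give η < κ.
Then κ < ρ extends the chain to ρ.
Then ρ < ω extends the chain to ω.
With ω < γ: η < ξ < κ < ρ < ω < γ.
So γ is larger.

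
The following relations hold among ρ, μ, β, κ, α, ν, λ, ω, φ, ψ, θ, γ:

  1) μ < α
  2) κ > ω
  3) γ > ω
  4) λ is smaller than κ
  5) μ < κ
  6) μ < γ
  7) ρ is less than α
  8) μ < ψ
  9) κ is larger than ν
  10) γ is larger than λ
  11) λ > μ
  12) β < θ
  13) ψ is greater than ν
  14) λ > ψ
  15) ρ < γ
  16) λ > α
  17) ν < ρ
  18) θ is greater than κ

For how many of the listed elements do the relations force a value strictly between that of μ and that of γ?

The relations place μ below γ. An element lies strictly between them when it is forced above μ and also forced below γ.
Above μ: {ψ, α, λ, κ, θ}. Below γ: {ω, ν, ψ, ρ, α, λ}.
Intersection: {ψ, α, λ} — 3.

3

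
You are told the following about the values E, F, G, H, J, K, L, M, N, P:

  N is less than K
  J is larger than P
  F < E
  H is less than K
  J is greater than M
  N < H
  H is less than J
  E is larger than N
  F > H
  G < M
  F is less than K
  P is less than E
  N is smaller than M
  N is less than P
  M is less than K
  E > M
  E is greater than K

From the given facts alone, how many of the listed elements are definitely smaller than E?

The elements the relations force below E are N, G, H, F, M, P, K — no chain reaches any other.
That is 7.

7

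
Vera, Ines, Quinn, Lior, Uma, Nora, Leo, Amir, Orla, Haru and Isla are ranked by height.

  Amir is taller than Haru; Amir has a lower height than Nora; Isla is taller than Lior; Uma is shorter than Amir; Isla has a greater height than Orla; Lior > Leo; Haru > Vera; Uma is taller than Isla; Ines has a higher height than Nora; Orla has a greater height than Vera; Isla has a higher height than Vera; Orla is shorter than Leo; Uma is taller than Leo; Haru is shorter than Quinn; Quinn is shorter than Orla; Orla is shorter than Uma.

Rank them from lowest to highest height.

Nothing is placed below Vera, so it is least; from there Vera < Haru; Haru < Quinn; Quinn < Orla; Orla < Leo; Leo < Lior; Lior < Isla; Isla < Uma; Uma < Amir; Amir < Nora; Nora < Ines, each given directly.

Vera < Haru < Quinn < Orla < Leo < Lior < Isla < Uma < Amir < Nora < Ines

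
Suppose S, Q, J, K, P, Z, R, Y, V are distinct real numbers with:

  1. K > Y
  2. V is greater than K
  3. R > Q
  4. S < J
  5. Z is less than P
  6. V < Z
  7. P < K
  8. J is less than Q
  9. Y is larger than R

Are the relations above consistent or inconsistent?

inconsistent

We have P < K stated directly, yet also K < V < Z < P by chaining the others — so K < P. Contradiction.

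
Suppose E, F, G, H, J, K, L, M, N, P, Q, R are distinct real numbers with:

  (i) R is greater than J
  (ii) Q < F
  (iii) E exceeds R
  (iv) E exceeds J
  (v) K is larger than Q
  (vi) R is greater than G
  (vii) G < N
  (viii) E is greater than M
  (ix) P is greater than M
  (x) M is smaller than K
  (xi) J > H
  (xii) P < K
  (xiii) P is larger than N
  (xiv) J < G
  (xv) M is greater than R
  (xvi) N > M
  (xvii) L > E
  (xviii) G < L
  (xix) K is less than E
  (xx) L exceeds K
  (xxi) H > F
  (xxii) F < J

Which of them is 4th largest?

P

The consecutive relations fix a unique order: Q < F < H < J < G < R < M < N < P < K < E < L.
The 4th largest is P.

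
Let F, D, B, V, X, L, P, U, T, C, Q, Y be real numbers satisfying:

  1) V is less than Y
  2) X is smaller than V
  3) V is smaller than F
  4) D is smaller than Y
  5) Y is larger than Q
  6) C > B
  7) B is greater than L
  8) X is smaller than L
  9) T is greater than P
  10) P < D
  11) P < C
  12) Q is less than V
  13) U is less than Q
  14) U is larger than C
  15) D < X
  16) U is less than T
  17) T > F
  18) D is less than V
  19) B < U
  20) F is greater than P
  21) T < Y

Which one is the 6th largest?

U

The consecutive relations fix a unique order: P < D < X < L < B < C < U < Q < V < F < T < Y.
Counting 6 from the largest end gives U.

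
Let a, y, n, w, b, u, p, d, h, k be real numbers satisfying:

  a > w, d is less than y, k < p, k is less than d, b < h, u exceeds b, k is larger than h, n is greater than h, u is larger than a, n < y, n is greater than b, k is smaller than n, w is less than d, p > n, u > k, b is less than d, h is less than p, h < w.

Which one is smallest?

h is not least since b < h; k is not least since h < k; w is not least since h < w; d is not least since k < d; n is not least since h < n; a is not least since w < a; p is not least since k < p; y is not least since n < y; u is not least since a < u.
Only b has nothing below it, so b is the smallest.

b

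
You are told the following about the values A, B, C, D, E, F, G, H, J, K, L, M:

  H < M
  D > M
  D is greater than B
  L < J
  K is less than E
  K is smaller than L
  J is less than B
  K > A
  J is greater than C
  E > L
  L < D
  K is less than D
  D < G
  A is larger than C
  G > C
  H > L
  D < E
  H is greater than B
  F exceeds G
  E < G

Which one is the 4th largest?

D

The consecutive relations fix a unique order: C < A < K < L < J < B < H < M < D < E < G < F.
Counting 4 from the largest end gives D.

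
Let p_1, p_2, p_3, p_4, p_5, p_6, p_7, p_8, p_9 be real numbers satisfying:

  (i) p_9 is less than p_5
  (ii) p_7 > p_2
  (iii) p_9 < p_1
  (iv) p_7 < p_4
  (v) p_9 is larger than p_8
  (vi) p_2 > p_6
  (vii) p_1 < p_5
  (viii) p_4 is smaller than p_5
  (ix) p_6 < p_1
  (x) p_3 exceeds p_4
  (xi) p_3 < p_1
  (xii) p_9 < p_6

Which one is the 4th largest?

The consecutive relations fix a unique order: p_8 < p_9 < p_6 < p_2 < p_7 < p_4 < p_3 < p_1 < p_5.
Counting 4 from the largest end gives p_4.

p_4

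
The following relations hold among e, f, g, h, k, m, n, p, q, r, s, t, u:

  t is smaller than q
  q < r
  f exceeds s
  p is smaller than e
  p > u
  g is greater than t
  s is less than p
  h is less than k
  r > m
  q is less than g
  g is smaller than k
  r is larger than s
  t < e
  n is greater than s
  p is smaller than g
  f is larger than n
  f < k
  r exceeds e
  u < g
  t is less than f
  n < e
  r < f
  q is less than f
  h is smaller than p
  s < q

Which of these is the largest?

s is not greatest since s < p; m is not greatest since m < r; h is not greatest since h < p; u is not greatest since u < g; t is not greatest since t < e; p is not greatest since p < g; q is not greatest since q < f; g is not greatest since g < k; n is not greatest since n < e; e is not greatest since e < r; r is not greatest since r < f; f is not greatest since f < k.
Only k has nothing above it, so k is the largest.

k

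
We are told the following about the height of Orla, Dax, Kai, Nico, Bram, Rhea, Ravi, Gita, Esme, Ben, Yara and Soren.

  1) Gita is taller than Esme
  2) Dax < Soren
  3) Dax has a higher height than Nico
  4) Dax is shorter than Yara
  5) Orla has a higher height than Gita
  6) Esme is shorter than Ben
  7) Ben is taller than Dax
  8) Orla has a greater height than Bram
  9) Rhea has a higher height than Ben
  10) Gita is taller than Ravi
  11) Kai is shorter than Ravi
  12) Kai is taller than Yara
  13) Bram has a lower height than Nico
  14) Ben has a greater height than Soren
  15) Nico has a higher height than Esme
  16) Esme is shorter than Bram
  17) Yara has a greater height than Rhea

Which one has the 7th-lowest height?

Rhea

Chaining the given pairs: Esme < Bram < Nico < Dax < Soren < Ben < Rhea < Yara < Kai < Ravi < Gita < Orla.
The 7th smallest is Rhea.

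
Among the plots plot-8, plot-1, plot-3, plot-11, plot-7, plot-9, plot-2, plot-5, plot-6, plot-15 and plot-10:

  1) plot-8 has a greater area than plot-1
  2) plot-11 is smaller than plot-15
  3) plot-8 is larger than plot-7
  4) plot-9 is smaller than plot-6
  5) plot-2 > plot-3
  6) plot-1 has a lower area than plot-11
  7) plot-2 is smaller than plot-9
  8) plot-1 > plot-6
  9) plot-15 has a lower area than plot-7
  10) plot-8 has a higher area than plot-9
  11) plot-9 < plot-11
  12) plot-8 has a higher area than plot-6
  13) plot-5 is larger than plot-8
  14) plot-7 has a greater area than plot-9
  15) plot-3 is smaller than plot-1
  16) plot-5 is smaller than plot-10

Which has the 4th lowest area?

plot-6

The consecutive relations fix a unique order: plot-3 < plot-2 < plot-9 < plot-6 < plot-1 < plot-11 < plot-15 < plot-7 < plot-8 < plot-5 < plot-10.
The 4th smallest is plot-6.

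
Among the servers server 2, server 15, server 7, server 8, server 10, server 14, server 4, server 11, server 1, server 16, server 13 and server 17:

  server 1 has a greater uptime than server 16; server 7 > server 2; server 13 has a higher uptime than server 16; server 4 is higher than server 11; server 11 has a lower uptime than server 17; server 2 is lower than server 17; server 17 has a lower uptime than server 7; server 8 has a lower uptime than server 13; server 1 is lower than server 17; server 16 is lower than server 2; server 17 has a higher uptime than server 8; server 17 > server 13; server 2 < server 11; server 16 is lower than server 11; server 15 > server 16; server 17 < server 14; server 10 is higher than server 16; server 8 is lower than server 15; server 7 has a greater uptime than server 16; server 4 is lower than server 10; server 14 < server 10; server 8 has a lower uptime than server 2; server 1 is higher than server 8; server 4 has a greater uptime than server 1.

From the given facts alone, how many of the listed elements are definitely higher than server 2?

From server 2 the given relations immediately reach server 11, server 17, server 7.
From those, server 4, server 14 — 5 in total.
From those, server 10 — 6 in total.
Nothing else is reachable above server 2; 6 in all.

6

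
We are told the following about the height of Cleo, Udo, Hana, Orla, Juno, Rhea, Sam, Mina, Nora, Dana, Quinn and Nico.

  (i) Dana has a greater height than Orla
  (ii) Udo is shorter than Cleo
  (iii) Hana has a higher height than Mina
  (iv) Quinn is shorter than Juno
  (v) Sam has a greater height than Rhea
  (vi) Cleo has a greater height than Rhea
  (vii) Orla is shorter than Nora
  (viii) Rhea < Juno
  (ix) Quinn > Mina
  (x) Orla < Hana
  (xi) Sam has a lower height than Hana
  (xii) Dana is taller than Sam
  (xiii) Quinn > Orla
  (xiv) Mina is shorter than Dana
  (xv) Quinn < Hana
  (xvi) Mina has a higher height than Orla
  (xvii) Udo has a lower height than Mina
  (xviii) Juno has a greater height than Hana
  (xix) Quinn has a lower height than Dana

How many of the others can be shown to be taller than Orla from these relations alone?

6

The elements the relations force above Orla are Mina, Quinn, Nora, Hana, Dana, Juno — no chain reaches any other.
That is 6.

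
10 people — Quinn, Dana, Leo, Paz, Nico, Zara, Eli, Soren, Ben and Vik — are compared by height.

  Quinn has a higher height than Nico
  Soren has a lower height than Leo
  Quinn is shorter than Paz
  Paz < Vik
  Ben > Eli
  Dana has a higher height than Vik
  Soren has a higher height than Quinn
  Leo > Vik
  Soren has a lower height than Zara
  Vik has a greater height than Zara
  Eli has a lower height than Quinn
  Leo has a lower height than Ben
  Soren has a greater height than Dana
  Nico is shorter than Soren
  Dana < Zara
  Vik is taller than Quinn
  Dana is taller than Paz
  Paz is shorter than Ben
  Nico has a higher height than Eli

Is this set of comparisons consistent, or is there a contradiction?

We have Vik < Dana stated directly, yet also Dana < Soren < Zara < Vik by chaining the others — so Dana < Vik. Contradiction.

inconsistent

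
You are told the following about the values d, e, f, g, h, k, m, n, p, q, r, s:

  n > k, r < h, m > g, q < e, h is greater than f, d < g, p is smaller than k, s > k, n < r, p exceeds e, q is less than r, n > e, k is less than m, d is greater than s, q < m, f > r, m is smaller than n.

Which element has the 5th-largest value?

m

The consecutive relations fix a unique order: q < e < p < k < s < d < g < m < n < r < f < h.
Counting 5 from the largest end gives m.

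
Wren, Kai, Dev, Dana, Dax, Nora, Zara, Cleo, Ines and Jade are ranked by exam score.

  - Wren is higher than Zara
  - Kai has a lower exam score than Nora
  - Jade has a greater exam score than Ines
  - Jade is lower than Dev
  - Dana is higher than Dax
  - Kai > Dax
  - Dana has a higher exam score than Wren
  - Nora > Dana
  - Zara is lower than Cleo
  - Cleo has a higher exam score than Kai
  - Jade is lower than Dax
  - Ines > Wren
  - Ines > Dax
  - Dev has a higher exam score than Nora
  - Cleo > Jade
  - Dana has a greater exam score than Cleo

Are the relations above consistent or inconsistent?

We have Dax < Ines stated directly, yet also Ines < Jade < Dax by chaining the others — so Ines < Dax. Contradiction.

inconsistent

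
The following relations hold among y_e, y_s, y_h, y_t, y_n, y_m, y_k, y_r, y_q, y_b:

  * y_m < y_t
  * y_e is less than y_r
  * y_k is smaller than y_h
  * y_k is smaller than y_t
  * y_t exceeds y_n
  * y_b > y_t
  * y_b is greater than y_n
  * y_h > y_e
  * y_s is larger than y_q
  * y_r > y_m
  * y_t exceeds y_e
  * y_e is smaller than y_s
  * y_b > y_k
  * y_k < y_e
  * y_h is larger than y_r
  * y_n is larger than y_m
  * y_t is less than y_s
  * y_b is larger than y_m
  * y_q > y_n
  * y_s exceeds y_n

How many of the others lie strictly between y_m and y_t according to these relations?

Chaining upward from y_m reaches: y_n, y_r, y_h, y_b, y_q, y_s.
Chaining downward from y_t reaches: y_n, y_k, y_e.
Strictly between y_m and y_t are those in both lists: y_n — 1 element.

1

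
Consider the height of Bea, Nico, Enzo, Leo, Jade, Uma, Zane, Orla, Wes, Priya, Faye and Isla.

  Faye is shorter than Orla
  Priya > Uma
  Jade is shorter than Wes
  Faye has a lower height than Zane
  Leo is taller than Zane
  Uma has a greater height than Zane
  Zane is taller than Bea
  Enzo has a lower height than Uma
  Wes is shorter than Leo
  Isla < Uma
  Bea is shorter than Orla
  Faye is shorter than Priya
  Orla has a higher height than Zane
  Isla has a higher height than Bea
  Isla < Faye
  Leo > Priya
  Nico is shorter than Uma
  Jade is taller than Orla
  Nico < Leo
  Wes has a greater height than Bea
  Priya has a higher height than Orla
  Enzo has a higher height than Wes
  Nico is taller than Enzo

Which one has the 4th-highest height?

Nico

Piecing the relations together gives one ordering: Bea < Isla < Faye < Zane < Orla < Jade < Wes < Enzo < Nico < Uma < Priya < Leo.
The 4th largest is Nico.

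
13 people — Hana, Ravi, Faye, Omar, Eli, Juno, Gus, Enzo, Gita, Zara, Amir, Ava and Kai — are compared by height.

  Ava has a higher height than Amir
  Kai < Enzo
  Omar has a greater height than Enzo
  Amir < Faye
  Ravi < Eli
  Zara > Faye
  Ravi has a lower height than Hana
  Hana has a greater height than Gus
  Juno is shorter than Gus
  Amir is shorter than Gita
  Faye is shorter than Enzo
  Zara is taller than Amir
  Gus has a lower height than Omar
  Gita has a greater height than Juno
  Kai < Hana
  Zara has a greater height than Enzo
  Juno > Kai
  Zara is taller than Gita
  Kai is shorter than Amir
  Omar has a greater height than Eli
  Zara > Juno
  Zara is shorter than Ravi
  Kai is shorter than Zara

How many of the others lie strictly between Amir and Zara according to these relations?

3

The relations place Amir below Zara. An element lies strictly between them when it is forced above Amir and also forced below Zara.
Above Amir: {Faye, Ava, Enzo, Gita, Ravi, Eli, Hana, Omar}. Below Zara: {Kai, Faye, Juno, Enzo, Gita}.
Intersection: {Faye, Enzo, Gita} — 3.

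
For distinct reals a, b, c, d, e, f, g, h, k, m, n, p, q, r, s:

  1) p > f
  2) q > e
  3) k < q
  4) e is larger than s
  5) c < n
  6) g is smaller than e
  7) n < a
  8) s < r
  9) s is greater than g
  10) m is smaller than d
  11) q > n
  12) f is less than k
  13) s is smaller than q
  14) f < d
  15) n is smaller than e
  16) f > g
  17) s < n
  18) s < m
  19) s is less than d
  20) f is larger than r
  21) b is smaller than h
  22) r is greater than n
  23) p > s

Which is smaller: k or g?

g

Link the given pairs in sequence: g < s; s < n; n < r; r < f; f < k.
Chaining these gives g < s < n < r < f < k.
So g < k; g is the smaller of the two.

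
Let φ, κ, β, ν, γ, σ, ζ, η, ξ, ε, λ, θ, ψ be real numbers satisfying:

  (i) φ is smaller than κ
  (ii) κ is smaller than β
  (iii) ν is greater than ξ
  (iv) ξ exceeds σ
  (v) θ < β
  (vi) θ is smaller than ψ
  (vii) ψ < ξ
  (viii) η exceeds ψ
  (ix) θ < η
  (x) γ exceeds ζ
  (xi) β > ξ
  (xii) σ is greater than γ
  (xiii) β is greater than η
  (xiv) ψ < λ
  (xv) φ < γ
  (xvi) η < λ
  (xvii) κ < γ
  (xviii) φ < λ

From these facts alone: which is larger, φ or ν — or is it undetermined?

Link the given pairs in sequence: φ < γ; γ < σ; σ < ξ; ξ < ν.
Chaining these gives φ < γ < σ < ξ < ν.
So ν is larger.

ν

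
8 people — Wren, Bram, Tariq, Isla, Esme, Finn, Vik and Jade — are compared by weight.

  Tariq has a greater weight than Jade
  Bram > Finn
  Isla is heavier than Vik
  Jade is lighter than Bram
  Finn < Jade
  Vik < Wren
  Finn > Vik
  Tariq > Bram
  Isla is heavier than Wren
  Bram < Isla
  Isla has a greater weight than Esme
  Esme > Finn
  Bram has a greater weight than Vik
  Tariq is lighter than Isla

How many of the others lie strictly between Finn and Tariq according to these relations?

The relations place Finn below Tariq. An element lies strictly between them when it is forced above Finn and also forced below Tariq.
Above Finn: {Jade, Esme, Bram, Isla}. Below Tariq: {Vik, Jade, Bram}.
Intersection: {Jade, Bram} — 2.

2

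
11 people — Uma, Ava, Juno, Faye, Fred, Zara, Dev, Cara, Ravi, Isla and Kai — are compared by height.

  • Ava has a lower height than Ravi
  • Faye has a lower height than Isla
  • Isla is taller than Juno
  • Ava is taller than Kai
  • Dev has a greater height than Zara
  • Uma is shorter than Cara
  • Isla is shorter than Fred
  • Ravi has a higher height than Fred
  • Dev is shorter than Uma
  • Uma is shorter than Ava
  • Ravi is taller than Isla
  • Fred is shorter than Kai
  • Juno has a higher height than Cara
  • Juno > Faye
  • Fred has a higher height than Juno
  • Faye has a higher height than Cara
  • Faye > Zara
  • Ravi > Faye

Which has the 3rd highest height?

The consecutive relations fix a unique order: Zara < Dev < Uma < Cara < Faye < Juno < Isla < Fred < Kai < Ava < Ravi.
The 3rd largest is Kai.

Kai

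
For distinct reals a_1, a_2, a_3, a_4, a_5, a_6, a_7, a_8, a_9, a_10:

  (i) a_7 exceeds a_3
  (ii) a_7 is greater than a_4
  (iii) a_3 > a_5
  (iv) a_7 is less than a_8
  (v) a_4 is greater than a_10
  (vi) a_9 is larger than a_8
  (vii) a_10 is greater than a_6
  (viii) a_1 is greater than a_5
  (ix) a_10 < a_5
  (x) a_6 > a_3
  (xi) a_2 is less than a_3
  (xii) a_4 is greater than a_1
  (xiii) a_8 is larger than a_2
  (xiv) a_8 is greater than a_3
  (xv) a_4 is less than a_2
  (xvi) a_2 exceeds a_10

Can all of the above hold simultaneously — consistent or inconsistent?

inconsistent

We have a_3 < a_6 stated directly, yet also a_6 < a_10 < a_5 < a_1 < a_4 < a_2 < a_3 by chaining the others — so a_6 < a_3. Contradiction.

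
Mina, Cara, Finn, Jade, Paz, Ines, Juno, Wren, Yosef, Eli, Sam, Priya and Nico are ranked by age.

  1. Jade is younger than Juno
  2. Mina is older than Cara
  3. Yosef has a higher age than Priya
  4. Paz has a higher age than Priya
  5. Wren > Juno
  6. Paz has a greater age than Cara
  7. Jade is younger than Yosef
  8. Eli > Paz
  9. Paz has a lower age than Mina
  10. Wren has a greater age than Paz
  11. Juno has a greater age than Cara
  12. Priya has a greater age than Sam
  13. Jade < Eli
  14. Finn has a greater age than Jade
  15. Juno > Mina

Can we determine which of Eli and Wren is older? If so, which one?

Following every chain through Wren: below Wren we get Jade, Sam, Cara, Priya, Paz, Mina, Juno.
Eli is not reached, and no chain runs the other way from Eli to Wren.
So the given relations leave the order of Wren and Eli undetermined.

undetermined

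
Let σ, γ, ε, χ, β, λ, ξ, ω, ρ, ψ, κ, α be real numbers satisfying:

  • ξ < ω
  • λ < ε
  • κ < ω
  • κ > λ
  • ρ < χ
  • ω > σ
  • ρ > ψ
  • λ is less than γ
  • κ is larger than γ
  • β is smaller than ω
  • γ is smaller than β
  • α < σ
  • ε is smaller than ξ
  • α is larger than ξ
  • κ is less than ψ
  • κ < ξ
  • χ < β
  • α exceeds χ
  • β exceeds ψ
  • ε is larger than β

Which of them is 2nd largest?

σ

Piecing the relations together gives one ordering: λ < γ < κ < ψ < ρ < χ < β < ε < ξ < α < σ < ω.
Counting 2 from the largest end gives σ.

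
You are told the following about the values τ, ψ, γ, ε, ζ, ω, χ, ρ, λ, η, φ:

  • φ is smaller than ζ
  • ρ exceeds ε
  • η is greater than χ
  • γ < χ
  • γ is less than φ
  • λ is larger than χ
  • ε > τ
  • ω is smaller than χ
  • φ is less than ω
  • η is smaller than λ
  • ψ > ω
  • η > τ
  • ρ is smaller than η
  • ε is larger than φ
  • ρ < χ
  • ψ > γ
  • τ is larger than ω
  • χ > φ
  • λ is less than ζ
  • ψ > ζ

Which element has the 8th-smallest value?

Piecing the relations together gives one ordering: γ < φ < ω < τ < ε < ρ < χ < η < λ < ζ < ψ.
Counting 8 from the smallest end gives η.

η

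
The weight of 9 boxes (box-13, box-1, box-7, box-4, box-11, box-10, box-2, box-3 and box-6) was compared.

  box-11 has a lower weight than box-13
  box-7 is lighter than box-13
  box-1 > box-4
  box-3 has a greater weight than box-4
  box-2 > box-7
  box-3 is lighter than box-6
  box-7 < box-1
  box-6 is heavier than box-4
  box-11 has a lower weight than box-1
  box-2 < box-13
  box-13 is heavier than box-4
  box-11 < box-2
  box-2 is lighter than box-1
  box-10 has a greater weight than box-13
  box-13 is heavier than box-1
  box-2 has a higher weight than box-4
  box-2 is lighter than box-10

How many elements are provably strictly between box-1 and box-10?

1

The relations place box-1 below box-10. An element lies strictly between them when it is forced above box-1 and also forced below box-10.
Above box-1: {box-13}. Below box-10: {box-4, box-7, box-11, box-2, box-13}.
Intersection: {box-13} — 1.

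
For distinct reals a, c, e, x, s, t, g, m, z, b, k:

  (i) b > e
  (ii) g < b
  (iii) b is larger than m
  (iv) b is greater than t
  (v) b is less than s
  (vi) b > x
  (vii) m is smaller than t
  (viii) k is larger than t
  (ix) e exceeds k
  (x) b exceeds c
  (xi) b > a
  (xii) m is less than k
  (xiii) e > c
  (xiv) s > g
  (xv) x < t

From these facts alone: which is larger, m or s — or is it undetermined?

s

Chaining the given relations: m < t < k < e < b < s.
So s is larger.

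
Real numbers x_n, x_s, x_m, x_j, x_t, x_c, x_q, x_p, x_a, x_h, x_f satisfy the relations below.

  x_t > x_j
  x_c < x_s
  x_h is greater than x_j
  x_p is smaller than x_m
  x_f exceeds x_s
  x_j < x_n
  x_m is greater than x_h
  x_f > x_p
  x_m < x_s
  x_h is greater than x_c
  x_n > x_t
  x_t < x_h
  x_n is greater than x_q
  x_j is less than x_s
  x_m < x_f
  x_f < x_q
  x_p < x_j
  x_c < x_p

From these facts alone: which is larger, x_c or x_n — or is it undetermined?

The relevant relations are x_c < x_p; x_p < x_j; x_j < x_t; x_t < x_h; x_h < x_m; x_m < x_s; x_s < x_f; x_f < x_q; x_q < x_n.
Together: x_c < x_p < x_j < x_t < x_h < x_m < x_s < x_f < x_q < x_n.
So x_n is larger.

x_n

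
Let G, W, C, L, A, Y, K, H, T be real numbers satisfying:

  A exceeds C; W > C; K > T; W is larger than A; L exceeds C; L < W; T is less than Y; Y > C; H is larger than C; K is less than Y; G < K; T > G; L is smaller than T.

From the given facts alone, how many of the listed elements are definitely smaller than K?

4

From K the given relations immediately reach G, T.
From those, L — 3 in total.
From those, C — 4 in total.
Nothing else is reachable below K; 4 in all.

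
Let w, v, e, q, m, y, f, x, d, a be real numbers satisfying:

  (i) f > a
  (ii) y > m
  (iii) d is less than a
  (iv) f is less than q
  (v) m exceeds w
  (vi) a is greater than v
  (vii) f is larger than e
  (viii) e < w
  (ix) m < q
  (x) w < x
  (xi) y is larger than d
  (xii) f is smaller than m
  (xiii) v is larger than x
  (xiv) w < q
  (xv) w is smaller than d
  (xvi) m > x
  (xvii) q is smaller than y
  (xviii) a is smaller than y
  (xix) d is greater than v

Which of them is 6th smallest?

The consecutive relations fix a unique order: e < w < x < v < d < a < f < m < q < y.
Counting 6 from the smallest end gives a.

a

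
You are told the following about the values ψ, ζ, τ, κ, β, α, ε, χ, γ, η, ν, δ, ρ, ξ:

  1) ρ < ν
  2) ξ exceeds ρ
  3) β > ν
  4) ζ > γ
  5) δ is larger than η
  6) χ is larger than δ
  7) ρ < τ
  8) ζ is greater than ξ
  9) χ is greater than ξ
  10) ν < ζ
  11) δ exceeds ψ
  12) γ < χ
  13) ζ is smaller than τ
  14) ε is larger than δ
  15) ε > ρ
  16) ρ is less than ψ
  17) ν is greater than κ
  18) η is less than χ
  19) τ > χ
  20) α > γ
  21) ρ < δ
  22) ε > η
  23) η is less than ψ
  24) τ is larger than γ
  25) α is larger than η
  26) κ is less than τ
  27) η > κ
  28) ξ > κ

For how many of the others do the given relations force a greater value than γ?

4

From γ the given relations immediately reach ζ, α, χ, τ.
Nothing else is reachable above γ; 4 in all.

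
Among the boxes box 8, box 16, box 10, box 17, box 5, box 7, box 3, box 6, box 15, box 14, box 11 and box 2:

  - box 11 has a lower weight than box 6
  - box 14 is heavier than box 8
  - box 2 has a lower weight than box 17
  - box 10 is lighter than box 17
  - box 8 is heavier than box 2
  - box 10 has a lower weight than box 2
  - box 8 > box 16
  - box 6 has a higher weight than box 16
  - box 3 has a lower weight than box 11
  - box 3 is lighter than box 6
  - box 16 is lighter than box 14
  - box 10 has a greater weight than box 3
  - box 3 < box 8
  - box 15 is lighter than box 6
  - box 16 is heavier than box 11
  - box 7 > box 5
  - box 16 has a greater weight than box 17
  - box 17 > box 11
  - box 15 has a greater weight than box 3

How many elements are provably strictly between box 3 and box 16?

4

Chaining upward from box 3 reaches: box 10, box 15, box 2, box 11, box 17, box 8, box 6, box 14.
Chaining downward from box 16 reaches: box 10, box 2, box 11, box 17.
Strictly between box 3 and box 16 are those in both lists: box 10, box 2, box 11, box 17 — 4 elements.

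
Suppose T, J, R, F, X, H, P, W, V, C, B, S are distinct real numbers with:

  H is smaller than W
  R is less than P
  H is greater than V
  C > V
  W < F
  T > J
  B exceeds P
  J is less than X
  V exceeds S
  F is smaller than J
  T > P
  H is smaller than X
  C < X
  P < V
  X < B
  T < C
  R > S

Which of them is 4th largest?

Piecing the relations together gives one ordering: S < R < P < V < H < W < F < J < T < C < X < B.
Counting 4 from the largest end gives T.

T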